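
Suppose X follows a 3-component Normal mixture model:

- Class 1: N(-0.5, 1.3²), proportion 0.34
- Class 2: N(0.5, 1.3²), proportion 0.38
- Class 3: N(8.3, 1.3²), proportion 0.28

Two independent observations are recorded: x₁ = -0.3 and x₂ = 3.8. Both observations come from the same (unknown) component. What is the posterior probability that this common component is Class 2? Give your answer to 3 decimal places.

By Bayes' theorem, P(k | x) = π_k f_k(x) / Σ_j π_j f_j(x).
Since both observations come from the same component, the likelihood for component k is f_k(x₁)·f_k(x₂).
  p_1 = [0.303268] × [0.0012918] = 0.000391763
  p_2 = [0.253941] × [0.0122382] = 0.00310778
  p_3 = [9.63571e-11] × [0.000767458] = 7.395e-14
Unnormalised posteriors:
  π_1·p_1 = 0.34 × 0.000391763 = 0.000133199
  π_2·p_2 = 0.38 × 0.00310778 = 0.00118095
  π_3·p_3 = 0.28 × 7.395e-14 = 2.0706e-14
Marginal: 0.000133199 + 0.00118095 + 2.0706e-14 = 0.00131415
P(Class 2 | data) ≈ 0.899

0.899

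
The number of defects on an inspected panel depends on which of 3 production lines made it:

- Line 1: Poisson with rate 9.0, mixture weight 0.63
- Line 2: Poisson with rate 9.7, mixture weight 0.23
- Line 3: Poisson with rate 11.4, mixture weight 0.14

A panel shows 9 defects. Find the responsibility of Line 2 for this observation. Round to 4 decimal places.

The responsibility of component k is P(Z=k) f_k(x) divided by Σ_j P(Z=j) f_j(x).
Poisson probabilities:
  p_1 = 0.131756
  p_2 = 0.128388
  p_3 = 0.100328
Unnormalised posteriors:
  P(Z=1)·p_1 = 0.63 × 0.131756 = 0.0830061
  P(Z=2)·p_2 = 0.23 × 0.128388 = 0.0295294
  P(Z=3)·p_3 = 0.14 × 0.100328 = 0.014046
Evidence: 0.0830061 + 0.0295294 + 0.014046 = 0.126581
P(Line 2 | x) = 0.0295294 / 0.126581 ≈ 0.2333

0.2333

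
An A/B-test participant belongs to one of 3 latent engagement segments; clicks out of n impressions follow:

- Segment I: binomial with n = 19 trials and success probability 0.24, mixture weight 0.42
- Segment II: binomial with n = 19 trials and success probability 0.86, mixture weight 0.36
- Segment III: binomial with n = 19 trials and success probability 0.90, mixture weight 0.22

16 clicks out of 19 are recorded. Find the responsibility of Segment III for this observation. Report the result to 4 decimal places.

0.3155

The responsibility of component k is π_k f_k(x) divided by Σ_j π_j f_j(x).
Evaluate each component's likelihood at the observed value:
  p_I = 5.154e-08
  p_II = 0.238058
  p_III = 0.179558
Prior × likelihood for each component:
  π_I·p_I = 0.42 × 5.154e-08 = 2.16468e-08
  π_II·p_II = 0.36 × 0.238058 = 0.0857009
  π_III·p_III = 0.22 × 0.179558 = 0.0395027
Evidence: 2.16468e-08 + 0.0857009 + 0.0395027 = 0.125204
P(Segment III | the observation) ≈ 0.3155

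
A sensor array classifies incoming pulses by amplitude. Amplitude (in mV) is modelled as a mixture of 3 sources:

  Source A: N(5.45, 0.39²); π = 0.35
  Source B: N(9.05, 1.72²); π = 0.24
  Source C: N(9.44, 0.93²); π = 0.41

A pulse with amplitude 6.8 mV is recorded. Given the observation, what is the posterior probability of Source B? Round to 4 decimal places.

0.8546

By Bayes' theorem, P(k | x) = w_k f_k(x) / Σ_j w_j f_j(x).
Component likelihoods at x = 6.8 mV:
  p_A = (1/(0.39·√(2π)))·exp(−(6.8−5.45)²/(2·0.39²)) = 1.022929·exp(-5.99112) = 0.00255819
  p_B = (1/(1.72·√(2π)))·exp(−(6.8−9.05)²/(2·1.72²)) = 0.231943·exp(-0.85561) = 0.0985809
  p_C = (1/(0.93·√(2π)))·exp(−(6.8−9.44)²/(2·0.93²)) = 0.428970·exp(-4.02914) = 0.00763125
Weight by the priors:
  w_A·p_A = 0.35 × 0.00255819 = 0.000895367
  w_B·p_B = 0.24 × 0.0985809 = 0.0236594
  w_C·p_C = 0.41 × 0.00763125 = 0.00312881
Normaliser: 0.000895367 + 0.0236594 + 0.00312881 = 0.0276836
Responsibility of Source B: 0.0236594 / 0.0276836 ≈ 0.8546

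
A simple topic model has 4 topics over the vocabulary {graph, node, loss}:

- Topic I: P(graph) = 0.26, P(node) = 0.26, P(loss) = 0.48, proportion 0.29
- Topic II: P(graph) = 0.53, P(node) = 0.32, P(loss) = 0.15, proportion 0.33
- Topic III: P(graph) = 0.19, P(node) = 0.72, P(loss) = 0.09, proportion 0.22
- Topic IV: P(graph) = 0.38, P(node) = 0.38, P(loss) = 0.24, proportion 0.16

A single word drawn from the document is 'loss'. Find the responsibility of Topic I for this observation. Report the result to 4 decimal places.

0.5638

By Bayes' theorem, P(k | x) = P(Z=k) f_k(x) / Σ_j P(Z=j) f_j(x).
Evaluate each component's likelihood at the observed value:
  p_I = P(loss | comp) = 0.48
  p_II = P(loss | comp) = 0.15
  p_III = P(loss | comp) = 0.09
  p_IV = P(loss | comp) = 0.24
Weight by the priors:
  P(Z=I)·p_I = 0.29 × 0.48 = 0.1392
  P(Z=II)·p_II = 0.33 × 0.15 = 0.0495
  P(Z=III)·p_III = 0.22 × 0.09 = 0.0198
  P(Z=IV)·p_IV = 0.16 × 0.24 = 0.0384
Sum: 0.1392 + 0.0495 + 0.0198 + 0.0384 = 0.2469
P(Topic I | 'loss') ≈ 0.5638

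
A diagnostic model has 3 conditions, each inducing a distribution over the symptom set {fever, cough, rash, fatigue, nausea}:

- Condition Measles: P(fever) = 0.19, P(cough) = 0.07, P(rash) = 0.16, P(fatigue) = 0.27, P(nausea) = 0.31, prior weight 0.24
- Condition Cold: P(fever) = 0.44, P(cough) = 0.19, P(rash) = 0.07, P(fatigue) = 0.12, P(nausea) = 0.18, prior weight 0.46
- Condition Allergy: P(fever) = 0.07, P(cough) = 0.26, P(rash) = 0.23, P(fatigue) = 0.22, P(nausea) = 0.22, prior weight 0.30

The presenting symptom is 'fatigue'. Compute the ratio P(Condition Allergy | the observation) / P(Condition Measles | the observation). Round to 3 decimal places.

1.019

Posterior odds = (w_i f_i(x)) / (w_j f_j(x)); the normalising sum cancels.
Component likelihoods at x = 'fatigue':
  L_Measles = P(fatigue | comp) = 0.27
  L_Cold = P(fatigue | comp) = 0.12
  L_Allergy = P(fatigue | comp) = 0.22
Odds = (0.30/0.24) × (0.22/0.27) = 1.25 × 0.814815 ≈ 1.019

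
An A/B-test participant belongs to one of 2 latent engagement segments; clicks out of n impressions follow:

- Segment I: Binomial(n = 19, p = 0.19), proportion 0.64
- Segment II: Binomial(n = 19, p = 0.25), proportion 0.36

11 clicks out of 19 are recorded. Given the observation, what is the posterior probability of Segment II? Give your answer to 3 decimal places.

The responsibility of component k is w_k f_k(x) divided by Σ_j w_j f_j(x).
Component likelihoods at x = 11 clicks out of 19:
  f_I = 0.00016315
  f_II = 0.00180405
Multiply by the mixture weights:
  w_I·f_I = 0.64 × 0.00016315 = 0.000104416
  w_II·f_II = 0.36 × 0.00180405 = 0.000649458
Normaliser: 0.000104416 + 0.000649458 = 0.000753874
P(Segment II | 11 clicks out of 19) = 0.000649458 / 0.000753874 ≈ 0.861

0.861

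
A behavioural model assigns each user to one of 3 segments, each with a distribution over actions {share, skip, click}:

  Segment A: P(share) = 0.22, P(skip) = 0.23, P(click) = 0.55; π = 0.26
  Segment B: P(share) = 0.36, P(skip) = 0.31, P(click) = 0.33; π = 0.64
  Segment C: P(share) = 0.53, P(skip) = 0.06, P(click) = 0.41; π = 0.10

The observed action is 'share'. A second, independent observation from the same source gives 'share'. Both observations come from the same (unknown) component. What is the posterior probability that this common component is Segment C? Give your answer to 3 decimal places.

0.227

P(component k | x) = P(Z=k)·f_k(x) / marginal(x), where marginal(x) = Σ_j P(Z=j)·f_j(x).
Since both observations come from the same component, the likelihood for component k is f_k(x₁)·f_k(x₂).
  p_A = [0.22] × [0.22] = 0.0484
  p_B = [0.36] × [0.36] = 0.1296
  p_C = [0.53] × [0.53] = 0.2809
Multiply by the mixture weights:
  P(Z=A)·p_A = 0.26 × 0.0484 = 0.012584
  P(Z=B)·p_B = 0.64 × 0.1296 = 0.082944
  P(Z=C)·p_C = 0.10 × 0.2809 = 0.02809
Evidence: 0.012584 + 0.082944 + 0.02809 = 0.123618
P(Segment C | data) = 0.02809 / 0.123618 ≈ 0.227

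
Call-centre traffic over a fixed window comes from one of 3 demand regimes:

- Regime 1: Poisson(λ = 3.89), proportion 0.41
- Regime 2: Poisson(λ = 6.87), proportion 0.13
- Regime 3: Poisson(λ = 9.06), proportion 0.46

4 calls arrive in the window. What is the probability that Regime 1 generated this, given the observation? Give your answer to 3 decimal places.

By Bayes' theorem, P(k | x) = w_k f_k(x) / Σ_j w_j f_j(x).
Poisson probabilities:
  p_1 = e^(−3.89)·3.89^4/4! = 0.195066
  p_2 = e^(−6.87)·6.87^4/4! = 0.0963857
  p_3 = e^(−9.06)·9.06^4/4! = 0.0326282
Multiply by the mixture weights:
  w_1·p_1 = 0.41 × 0.195066 = 0.0799771
  w_2·p_2 = 0.13 × 0.0963857 = 0.0125301
  w_3·p_3 = 0.46 × 0.0326282 = 0.015009
Sum: 0.0799771 + 0.0125301 + 0.015009 = 0.107516
P(Regime 1 | 4 calls) = 0.0799771 / 0.107516 ≈ 0.744

0.744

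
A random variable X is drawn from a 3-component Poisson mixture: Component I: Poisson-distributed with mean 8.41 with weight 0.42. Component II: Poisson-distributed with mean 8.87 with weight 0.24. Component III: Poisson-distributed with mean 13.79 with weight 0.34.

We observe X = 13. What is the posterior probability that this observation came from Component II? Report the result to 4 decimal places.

The responsibility of component k is w_k f_k(x) divided by Σ_j w_j f_j(x).
Component likelihoods at x = 13:
  L_I = 0.0376401
  L_II = 0.0474826
  L_III = 0.107432
Weight by the priors:
  w_I·L_I = 0.42 × 0.0376401 = 0.0158089
  w_II·L_II = 0.24 × 0.0474826 = 0.0113958
  w_III·L_III = 0.34 × 0.107432 = 0.0365269
Marginal: 0.0158089 + 0.0113958 + 0.0365269 = 0.0637316
P(Component II | 13) ≈ 0.1788

0.1788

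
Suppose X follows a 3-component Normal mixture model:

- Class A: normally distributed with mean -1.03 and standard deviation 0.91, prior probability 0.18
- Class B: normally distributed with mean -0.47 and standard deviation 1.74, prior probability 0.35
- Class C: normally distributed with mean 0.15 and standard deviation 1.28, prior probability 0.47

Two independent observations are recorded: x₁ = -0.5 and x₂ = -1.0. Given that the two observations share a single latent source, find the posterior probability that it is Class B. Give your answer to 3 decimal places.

Apply Bayes' rule: the posterior for each component is proportional to its prior times its likelihood at x.
Since both observations come from the same component, the likelihood for component k is f_k(x₁)·f_k(x₂).
  L_A = [0.370007] × [0.43816] = 0.162122
  L_B = [0.229243] × [0.218884] = 0.0501776
  L_C = [0.27397] × [0.208171] = 0.0570328
Weight by the priors:
  P(Z=A)·L_A = 0.18 × 0.162122 = 0.029182
  P(Z=B)·L_B = 0.35 × 0.0501776 = 0.0175622
  P(Z=C)·L_C = 0.47 × 0.0570328 = 0.0268054
Normaliser: 0.029182 + 0.0175622 + 0.0268054 = 0.0735496
P(Class B | x₁,x₂) = 0.0175622 / 0.0735496 ≈ 0.239

0.239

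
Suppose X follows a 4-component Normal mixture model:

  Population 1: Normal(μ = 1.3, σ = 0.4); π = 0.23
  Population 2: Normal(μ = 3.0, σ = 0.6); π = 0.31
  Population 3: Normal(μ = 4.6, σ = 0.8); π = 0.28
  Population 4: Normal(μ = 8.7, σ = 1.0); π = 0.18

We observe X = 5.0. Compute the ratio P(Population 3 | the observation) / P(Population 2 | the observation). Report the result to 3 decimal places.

Only the two components matter; the odds are (π_i f_i(x)) / (π_j f_j(x)).
Evaluate each component's likelihood at the observed value:
  f_1 = (1/(0.4·√(2π)))·exp(−(5.0−1.3)²/(2·0.4²)) = 0.997356·exp(-42.78125) = 2.62536e-19
  f_2 = (1/(0.6·√(2π)))·exp(−(5.0−3.0)²/(2·0.6²)) = 0.664904·exp(-5.55556) = 0.00257046
  f_3 = (1/(0.8·√(2π)))·exp(−(5.0−4.6)²/(2·0.8²)) = 0.498678·exp(-0.12500) = 0.440082
  f_4 = (1/(1.0·√(2π)))·exp(−(5.0−8.7)²/(2·1.0²)) = 0.398942·exp(-6.84500) = 0.00042478
0.123223 / 0.000796844 ≈ 154.639

154.639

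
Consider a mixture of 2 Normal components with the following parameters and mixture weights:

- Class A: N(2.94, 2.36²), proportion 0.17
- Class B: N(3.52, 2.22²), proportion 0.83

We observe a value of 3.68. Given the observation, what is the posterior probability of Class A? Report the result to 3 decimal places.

0.155

Apply Bayes' rule: the posterior for each component is proportional to its prior times its likelihood at x.
Evaluate each component's likelihood at the observed value:
  p_A = 0.160934
  p_B = 0.179238
Unnormalised posteriors:
  π_A·p_A = 0.17 × 0.160934 = 0.0273588
  π_B·p_B = 0.83 × 0.179238 = 0.148767
Sum: 0.0273588 + 0.148767 = 0.176126
Responsibility of Class A: 0.0273588 / 0.176126 ≈ 0.155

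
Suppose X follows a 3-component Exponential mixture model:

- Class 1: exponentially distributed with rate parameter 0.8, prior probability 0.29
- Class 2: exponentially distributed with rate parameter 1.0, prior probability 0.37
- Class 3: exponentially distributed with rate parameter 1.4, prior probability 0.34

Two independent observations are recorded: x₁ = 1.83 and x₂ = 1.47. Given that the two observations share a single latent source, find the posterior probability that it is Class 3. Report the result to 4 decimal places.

0.1962

By Bayes' theorem, P(k | x) = w_k f_k(x) / Σ_j w_j f_j(x).
Since both observations come from the same component, the likelihood for component k is f_k(x₁)·f_k(x₂).
  p_1 = [0.8·e^(−0.8·1.83) = 0.8·e^(−1.4640) = 0.185047] × [0.246808] = 0.0456712
  p_2 = [1.0·e^(−1.0·1.83) = 1.0·e^(−1.8300) = 0.160414] × [0.229925] = 0.0368832
  p_3 = [1.4·e^(−1.4·1.83) = 1.4·e^(−2.5620) = 0.10801] × [0.178793] = 0.0193115
Weight by the priors:
  w_1·p_1 = 0.29 × 0.0456712 = 0.0132447
  w_2·p_2 = 0.37 × 0.0368832 = 0.0136468
  w_3·p_3 = 0.34 × 0.0193115 = 0.0065659
Evidence: 0.0132447 + 0.0136468 + 0.0065659 = 0.0334573
So the posterior for Class 3 is 0.0065659 / 0.0334573 ≈ 0.1962.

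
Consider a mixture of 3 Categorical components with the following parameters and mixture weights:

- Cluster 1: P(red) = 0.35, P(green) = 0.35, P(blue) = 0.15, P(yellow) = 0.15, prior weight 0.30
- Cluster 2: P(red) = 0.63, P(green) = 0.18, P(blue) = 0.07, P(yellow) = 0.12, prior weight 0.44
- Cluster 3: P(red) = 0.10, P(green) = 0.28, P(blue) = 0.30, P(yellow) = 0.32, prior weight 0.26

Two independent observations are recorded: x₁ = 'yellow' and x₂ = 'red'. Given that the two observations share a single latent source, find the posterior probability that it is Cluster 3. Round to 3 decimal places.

0.145

By Bayes' theorem, P(k | x) = π_k f_k(x) / Σ_j π_j f_j(x).
Since both observations come from the same component, the likelihood for component k is f_k(x₁)·f_k(x₂).
  L_1 = [P(yellow | comp) = 0.15] × [0.35] = 0.0525
  L_2 = [P(yellow | comp) = 0.12] × [0.63] = 0.0756
  L_3 = [P(yellow | comp) = 0.32] × [0.1] = 0.032
Unnormalised posteriors:
  π_1·L_1 = 0.30 × 0.0525 = 0.01575
  π_2·L_2 = 0.44 × 0.0756 = 0.033264
  π_3·L_3 = 0.26 × 0.032 = 0.00832
Normaliser: 0.01575 + 0.033264 + 0.00832 = 0.057334
P(Cluster 3 | x) = 0.00832 / 0.057334 ≈ 0.145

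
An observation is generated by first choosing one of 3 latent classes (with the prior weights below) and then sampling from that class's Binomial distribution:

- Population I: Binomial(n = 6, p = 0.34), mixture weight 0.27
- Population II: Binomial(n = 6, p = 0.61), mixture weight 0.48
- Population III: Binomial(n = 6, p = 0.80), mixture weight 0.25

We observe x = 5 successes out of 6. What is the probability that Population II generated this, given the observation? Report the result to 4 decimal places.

0.4791

P(component k | x) = w_k·f_k(x) / marginal(x), where marginal(x) = Σ_j w_j·f_j(x).
Binomial probabilities:
  p_I = 0.0179924
  p_II = 0.197636
  p_III = 0.393216
Unnormalised posteriors:
  w_I·p_I = 0.27 × 0.0179924 = 0.00485796
  w_II·p_II = 0.48 × 0.197636 = 0.0948651
  w_III·p_III = 0.25 × 0.393216 = 0.098304
Marginal: 0.00485796 + 0.0948651 + 0.098304 = 0.198027
P(Population II | data) ≈ 0.4791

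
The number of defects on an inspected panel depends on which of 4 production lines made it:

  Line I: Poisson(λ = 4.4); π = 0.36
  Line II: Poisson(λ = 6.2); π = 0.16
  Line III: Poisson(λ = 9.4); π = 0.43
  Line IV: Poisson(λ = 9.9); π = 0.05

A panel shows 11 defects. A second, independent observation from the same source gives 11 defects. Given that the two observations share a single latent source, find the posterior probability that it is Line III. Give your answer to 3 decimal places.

By Bayes' theorem, P(k | x) = π_k f_k(x) / Σ_j π_j f_j(x).
Since both observations come from the same component, the likelihood for component k is f_k(x₁)·f_k(x₂).
  f_I = [e^(−4.4)·4.4^11/11! = 0.00368068] × [0.00368068] = 1.35474e-05
  f_II = [e^(−6.2)·6.2^11/11! = 0.0264562] × [0.0264562] = 0.000699929
  f_III = [e^(−9.4)·9.4^11/11! = 0.104926] × [0.104926] = 0.0110094
  f_IV = [e^(−9.9)·9.9^11/11! = 0.112542] × [0.112542] = 0.0126658
Unnormalised posteriors:
  π_I·f_I = 0.36 × 1.35474e-05 = 4.87706e-06
  π_II·f_II = 0.16 × 0.000699929 = 0.000111989
  π_III·f_III = 0.43 × 0.0110094 = 0.00473406
  π_IV·f_IV = 0.05 × 0.0126658 = 0.000633289
Marginal: 4.87706e-06 + 0.000111989 + 0.00473406 + 0.000633289 = 0.00548421
So the posterior for Line III is 0.00473406 / 0.00548421 ≈ 0.863.

0.863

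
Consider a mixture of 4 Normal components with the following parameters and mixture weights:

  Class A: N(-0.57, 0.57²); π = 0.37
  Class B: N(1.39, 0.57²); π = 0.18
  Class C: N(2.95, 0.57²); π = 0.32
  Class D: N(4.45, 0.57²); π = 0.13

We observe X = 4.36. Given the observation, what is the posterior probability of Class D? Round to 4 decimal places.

P(component k | x) = π_k·f_k(x) / marginal(x), where marginal(x) = Σ_j π_j·f_j(x).
Evaluate each component's likelihood at the observed value:
  f_A = 3.9887e-17
  f_B = 8.90385e-07
  f_C = 0.0328312
  f_D = 0.691228
Unnormalised posteriors:
  π_A·f_A = 0.37 × 3.9887e-17 = 1.47582e-17
  π_B·f_B = 0.18 × 8.90385e-07 = 1.60269e-07
  π_C·f_C = 0.32 × 0.0328312 = 0.010506
  π_D·f_D = 0.13 × 0.691228 = 0.0898597
Normaliser: 1.47582e-17 + 1.60269e-07 + 0.010506 + 0.0898597 = 0.100366
P(Class D | 4.36) = 0.0898597 / 0.100366 ≈ 0.8953

0.8953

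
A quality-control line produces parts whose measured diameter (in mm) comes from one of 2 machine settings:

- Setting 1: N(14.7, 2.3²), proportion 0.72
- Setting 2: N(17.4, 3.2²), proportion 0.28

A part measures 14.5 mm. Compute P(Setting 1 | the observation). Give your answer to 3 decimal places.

Apply Bayes' rule: the posterior for each component is proportional to its prior times its likelihood at x.
Component likelihoods at x = 14.5 mm:
  f_1 = (1/(2.3·√(2π)))·exp(−(14.5−14.7)²/(2·2.3²)) = 0.173453·exp(-0.00378) = 0.172799
  f_2 = (1/(3.2·√(2π)))·exp(−(14.5−17.4)²/(2·3.2²)) = 0.124669·exp(-0.41064) = 0.0826836
Weight by the priors:
  w_1·f_1 = 0.72 × 0.172799 = 0.124415
  w_2·f_2 = 0.28 × 0.0826836 = 0.0231514
Marginal: 0.124415 + 0.0231514 = 0.147566
P(Setting 1 | data) ≈ 0.843

0.843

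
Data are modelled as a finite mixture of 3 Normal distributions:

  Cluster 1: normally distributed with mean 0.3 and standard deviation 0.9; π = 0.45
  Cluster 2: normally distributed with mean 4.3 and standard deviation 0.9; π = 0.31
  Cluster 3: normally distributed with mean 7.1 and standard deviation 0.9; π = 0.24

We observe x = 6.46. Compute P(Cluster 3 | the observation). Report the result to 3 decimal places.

The responsibility of component k is w_k f_k(x) divided by Σ_j w_j f_j(x).
Normal densities:
  f_1 = (1/(0.9·√(2π)))·exp(−(6.46−0.3)²/(2·0.9²)) = 0.443269·exp(-23.42321) = 2.97918e-11
  f_2 = (1/(0.9·√(2π)))·exp(−(6.46−4.3)²/(2·0.9²)) = 0.443269·exp(-2.88000) = 0.0248828
  f_3 = (1/(0.9·√(2π)))·exp(−(6.46−7.1)²/(2·0.9²)) = 0.443269·exp(-0.25284) = 0.34424
Multiply by the mixture weights:
  w_1·f_1 = 0.45 × 2.97918e-11 = 1.34063e-11
  w_2·f_2 = 0.31 × 0.0248828 = 0.00771367
  w_3·f_3 = 0.24 × 0.34424 = 0.0826175
Evidence: 1.34063e-11 + 0.00771367 + 0.0826175 = 0.0903312
P(Cluster 3 | the observation) ≈ 0.915

0.915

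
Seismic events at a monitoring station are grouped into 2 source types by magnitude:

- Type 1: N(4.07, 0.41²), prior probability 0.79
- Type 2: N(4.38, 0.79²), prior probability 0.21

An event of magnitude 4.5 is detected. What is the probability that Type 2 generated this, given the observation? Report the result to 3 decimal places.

0.191

The responsibility of component k is P(Z=k) f_k(x) divided by Σ_j P(Z=j) f_j(x).
Normal densities:
  L_1 = (1/(0.41·√(2π)))·exp(−(4.5−4.07)²/(2·0.41²)) = 0.973030·exp(-0.54997) = 0.561406
  L_2 = (1/(0.79·√(2π)))·exp(−(4.5−4.38)²/(2·0.79²)) = 0.504990·exp(-0.01154) = 0.499198
Prior × likelihood for each component:
  P(Z=1)·L_1 = 0.79 × 0.561406 = 0.443511
  P(Z=2)·L_2 = 0.21 × 0.499198 = 0.104832
Marginal: 0.443511 + 0.104832 = 0.548342
So the posterior for Type 2 is 0.104832 / 0.548342 ≈ 0.191.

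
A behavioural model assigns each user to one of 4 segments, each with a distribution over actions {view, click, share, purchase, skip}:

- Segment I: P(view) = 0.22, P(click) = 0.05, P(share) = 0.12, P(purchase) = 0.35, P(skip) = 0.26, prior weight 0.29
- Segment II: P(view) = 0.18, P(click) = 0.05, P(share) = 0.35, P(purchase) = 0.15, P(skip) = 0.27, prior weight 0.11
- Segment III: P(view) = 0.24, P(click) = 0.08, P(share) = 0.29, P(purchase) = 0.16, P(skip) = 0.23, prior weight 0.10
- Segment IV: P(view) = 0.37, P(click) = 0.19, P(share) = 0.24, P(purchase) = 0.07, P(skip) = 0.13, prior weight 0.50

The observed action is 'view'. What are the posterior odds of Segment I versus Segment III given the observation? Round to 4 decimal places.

The posterior odds equal the prior odds times the likelihood ratio: (w_i/w_j)·(f_i(x)/f_j(x)).
Component likelihoods at x = 'view':
  p_I = P(view | comp) = 0.22
  p_II = P(view | comp) = 0.18
  p_III = P(view | comp) = 0.24
  p_IV = P(view | comp) = 0.37
0.0638 / 0.024 ≈ 2.6583

2.6583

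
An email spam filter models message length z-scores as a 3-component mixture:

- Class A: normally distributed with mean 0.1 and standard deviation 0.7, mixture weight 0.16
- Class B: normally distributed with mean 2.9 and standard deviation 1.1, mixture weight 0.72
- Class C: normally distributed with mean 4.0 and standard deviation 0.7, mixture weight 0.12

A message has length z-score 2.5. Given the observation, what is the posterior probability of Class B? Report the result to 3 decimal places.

0.972

By Bayes' theorem, P(k | x) = π_k f_k(x) / Σ_j π_j f_j(x).
Evaluate each component's likelihood at the observed value:
  f_A = 0.0015967
  f_B = 0.339472
  f_C = 0.057373
Unnormalised posteriors:
  π_A·f_A = 0.16 × 0.0015967 = 0.000255472
  π_B·f_B = 0.72 × 0.339472 = 0.24442
  π_C·f_C = 0.12 × 0.057373 = 0.00688476
Marginal: 0.000255472 + 0.24442 + 0.00688476 = 0.25156
P(Class B | the observation) = 0.24442 / 0.25156 ≈ 0.972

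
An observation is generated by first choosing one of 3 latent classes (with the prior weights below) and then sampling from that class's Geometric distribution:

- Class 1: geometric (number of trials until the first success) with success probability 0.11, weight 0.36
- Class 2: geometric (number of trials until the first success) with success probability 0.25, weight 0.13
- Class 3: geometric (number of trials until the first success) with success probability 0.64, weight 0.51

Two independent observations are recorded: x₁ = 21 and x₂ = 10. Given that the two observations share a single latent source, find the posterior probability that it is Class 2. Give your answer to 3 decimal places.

0.013

The responsibility of component k is π_k f_k(x) divided by Σ_j π_j f_j(x).
Since both observations come from the same component, the likelihood for component k is f_k(x₁)·f_k(x₂).
  L_1 = [0.11·(1−0.11)^20 = 0.11·0.09723 = 0.0106953] × [0.0385392] = 0.000412188
  L_2 = [0.25·(1−0.25)^20 = 0.25·0.00317121 = 0.000792803] × [0.0187712] = 1.48818e-05
  L_3 = [0.64·(1−0.64)^20 = 0.64·1.33675e-09 = 8.5552e-10] × [6.49984e-05] = 5.56074e-14
Weight by the priors:
  π_1·L_1 = 0.36 × 0.000412188 = 0.000148388
  π_2·L_2 = 0.13 × 1.48818e-05 = 1.93464e-06
  π_3·L_3 = 0.51 × 5.56074e-14 = 2.83598e-14
Sum: 0.000148388 + 1.93464e-06 + 2.83598e-14 = 0.000150322
P(Class 2 | x₁, x₂) ≈ 0.013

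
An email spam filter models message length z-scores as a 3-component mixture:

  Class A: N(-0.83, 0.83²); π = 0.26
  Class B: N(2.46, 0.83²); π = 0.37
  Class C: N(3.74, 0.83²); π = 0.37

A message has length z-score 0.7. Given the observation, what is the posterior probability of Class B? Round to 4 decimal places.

Apply Bayes' rule: the posterior for each component is proportional to its prior times its likelihood at x.
Component likelihoods at x = 0.7:
  p_A = (1/(0.83·√(2π)))·exp(−(0.7−-0.83)²/(2·0.83²)) = 0.480653·exp(-1.69901) = 0.0878942
  p_B = (1/(0.83·√(2π)))·exp(−(0.7−2.46)²/(2·0.83²)) = 0.480653·exp(-2.24822) = 0.0507507
  p_C = (1/(0.83·√(2π)))·exp(−(0.7−3.74)²/(2·0.83²)) = 0.480653·exp(-6.70750) = 0.000587218
Multiply by the mixture weights:
  π_A·p_A = 0.26 × 0.0878942 = 0.0228525
  π_B·p_B = 0.37 × 0.0507507 = 0.0187777
  π_C·p_C = 0.37 × 0.000587218 = 0.000217271
Normaliser: 0.0228525 + 0.0187777 + 0.000217271 = 0.0418475
P(Class B | x) = 0.0187777 / 0.0418475 ≈ 0.4487

0.4487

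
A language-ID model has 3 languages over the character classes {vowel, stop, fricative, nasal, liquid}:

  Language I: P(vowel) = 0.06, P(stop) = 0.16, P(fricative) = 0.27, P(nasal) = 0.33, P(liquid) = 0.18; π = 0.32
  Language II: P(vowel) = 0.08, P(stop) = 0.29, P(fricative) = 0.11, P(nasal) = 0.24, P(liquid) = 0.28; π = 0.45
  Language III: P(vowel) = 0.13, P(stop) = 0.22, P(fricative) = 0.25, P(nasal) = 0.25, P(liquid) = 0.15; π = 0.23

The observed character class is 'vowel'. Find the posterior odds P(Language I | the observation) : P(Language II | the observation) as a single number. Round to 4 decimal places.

0.5333

Posterior odds = (P(Z=i) f_i(x)) / (P(Z=j) f_j(x)); the normalising sum cancels.
Categorical probabilities:
  p_I = P(vowel | comp) = 0.06
  p_II = P(vowel | comp) = 0.08
  p_III = P(vowel | comp) = 0.13
0.0192 / 0.036 ≈ 0.5333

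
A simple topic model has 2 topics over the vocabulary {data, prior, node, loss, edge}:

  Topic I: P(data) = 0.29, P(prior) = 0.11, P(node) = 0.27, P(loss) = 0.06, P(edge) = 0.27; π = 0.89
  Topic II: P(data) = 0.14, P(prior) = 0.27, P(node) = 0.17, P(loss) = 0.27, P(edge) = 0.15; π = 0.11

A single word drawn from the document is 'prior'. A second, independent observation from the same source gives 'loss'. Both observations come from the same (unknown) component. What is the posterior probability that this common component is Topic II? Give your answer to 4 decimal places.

Posterior ∝ prior × likelihood, so P(k | x) ∝ P(Z=k) f_k(x); normalise over all components.
Since both observations come from the same component, the likelihood for component k is f_k(x₁)·f_k(x₂).
  f_I = [P(prior | comp) = 0.11] × [0.06] = 0.0066
  f_II = [P(prior | comp) = 0.27] × [0.27] = 0.0729
Weight by the priors:
  P(Z=I)·f_I = 0.89 × 0.0066 = 0.005874
  P(Z=II)·f_II = 0.11 × 0.0729 = 0.008019
Denominator: 0.005874 + 0.008019 = 0.013893
Responsibility of Topic II: 0.008019 / 0.013893 ≈ 0.5772

0.5772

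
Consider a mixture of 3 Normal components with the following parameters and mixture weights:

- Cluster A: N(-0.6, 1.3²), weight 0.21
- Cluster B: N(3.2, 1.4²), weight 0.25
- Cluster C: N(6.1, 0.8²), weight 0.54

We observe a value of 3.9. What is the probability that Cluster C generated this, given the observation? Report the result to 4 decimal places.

The responsibility of component k is w_k f_k(x) divided by Σ_j w_j f_j(x).
Component likelihoods at x = 3.9:
  L_A = 0.000767458
  L_B = 0.251475
  L_C = 0.011367
Multiply by the mixture weights:
  w_A·L_A = 0.21 × 0.000767458 = 0.000161166
  w_B·L_B = 0.25 × 0.251475 = 0.0628688
  w_C·L_C = 0.54 × 0.011367 = 0.00613815
Evidence: 0.000161166 + 0.0628688 + 0.00613815 = 0.0691681
So the posterior for Cluster C is 0.00613815 / 0.0691681 ≈ 0.0887.

0.0887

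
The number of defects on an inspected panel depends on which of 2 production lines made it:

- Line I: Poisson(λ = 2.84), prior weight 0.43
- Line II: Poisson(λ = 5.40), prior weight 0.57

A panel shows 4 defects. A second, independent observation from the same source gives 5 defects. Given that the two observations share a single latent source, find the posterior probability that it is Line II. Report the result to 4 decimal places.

0.7201

The responsibility of component k is w_k f_k(x) divided by Σ_j w_j f_j(x).
Since both observations come from the same component, the likelihood for component k is f_k(x₁)·f_k(x₂).
  L_I = [0.158367] × [0.0899527] = 0.0142456
  L_II = [0.16002] × [0.172821] = 0.0276548
Multiply by the mixture weights:
  w_I·L_I = 0.43 × 0.0142456 = 0.0061256
  w_II·L_II = 0.57 × 0.0276548 = 0.0157633
Marginal: 0.0061256 + 0.0157633 = 0.0218888
P(Line II | data) ≈ 0.7201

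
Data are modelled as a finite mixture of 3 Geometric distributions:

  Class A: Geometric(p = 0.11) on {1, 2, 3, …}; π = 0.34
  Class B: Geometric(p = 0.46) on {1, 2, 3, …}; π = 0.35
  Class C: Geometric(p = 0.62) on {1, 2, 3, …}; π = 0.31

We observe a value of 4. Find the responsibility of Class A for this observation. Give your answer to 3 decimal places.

Posterior ∝ prior × likelihood, so P(k | x) ∝ P(Z=k) f_k(x); normalise over all components.
Evaluate each component's likelihood at the observed value:
  L_A = 0.11·(1−0.11)^3 = 0.11·0.704969 = 0.0775466
  L_B = 0.46·(1−0.46)^3 = 0.46·0.157464 = 0.0724334
  L_C = 0.62·(1−0.62)^3 = 0.62·0.054872 = 0.0340206
Unnormalised posteriors:
  P(Z=A)·L_A = 0.34 × 0.0775466 = 0.0263658
  P(Z=B)·L_B = 0.35 × 0.0724334 = 0.0253517
  P(Z=C)·L_C = 0.31 × 0.0340206 = 0.0105464
Marginal: 0.0263658 + 0.0253517 + 0.0105464 = 0.0622639
P(Class A | the observation) = 0.0263658 / 0.0622639 ≈ 0.423

0.423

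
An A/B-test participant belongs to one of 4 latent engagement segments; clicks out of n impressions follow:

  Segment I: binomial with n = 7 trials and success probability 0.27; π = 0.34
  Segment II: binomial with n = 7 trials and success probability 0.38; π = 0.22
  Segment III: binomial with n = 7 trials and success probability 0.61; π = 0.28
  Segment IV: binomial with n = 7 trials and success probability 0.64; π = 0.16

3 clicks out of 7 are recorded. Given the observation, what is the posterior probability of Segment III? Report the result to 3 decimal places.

0.251

The responsibility of component k is π_k f_k(x) divided by Σ_j π_j f_j(x).
Binomial probabilities:
  f_I = C(7,3)·0.27^3·0.73^4 = 35·0.019683·0.283982 = 0.195637
  f_II = C(7,3)·0.38^3·0.62^4 = 35·0.054872·0.147763 = 0.283782
  f_III = C(7,3)·0.61^3·0.39^4 = 35·0.226981·0.0231344 = 0.183788
  f_IV = C(7,3)·0.64^3·0.36^4 = 35·0.262144·0.0167962 = 0.154105
Prior × likelihood for each component:
  π_I·f_I = 0.34 × 0.195637 = 0.0665165
  π_II·f_II = 0.22 × 0.283782 = 0.0624321
  π_III·f_III = 0.28 × 0.183788 = 0.0514605
  π_IV·f_IV = 0.16 × 0.154105 = 0.0246569
Denominator: 0.0665165 + 0.0624321 + 0.0514605 + 0.0246569 = 0.205066
So the posterior for Segment III is 0.0514605 / 0.205066 ≈ 0.251.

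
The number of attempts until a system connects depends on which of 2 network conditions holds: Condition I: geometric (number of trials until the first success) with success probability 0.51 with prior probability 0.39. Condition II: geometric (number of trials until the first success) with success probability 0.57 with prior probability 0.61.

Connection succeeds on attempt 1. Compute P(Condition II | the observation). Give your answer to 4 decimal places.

The responsibility of component k is π_k f_k(x) divided by Σ_j π_j f_j(x).
Evaluate each component's likelihood at the observed value:
  p_I = 0.51·(1−0.51)^0 = 0.51·1 = 0.51
  p_II = 0.57·(1−0.57)^0 = 0.57·1 = 0.57
Weight by the priors:
  π_I·p_I = 0.39 × 0.51 = 0.1989
  π_II·p_II = 0.61 × 0.57 = 0.3477
Normaliser: 0.1989 + 0.3477 = 0.5466
P(Condition II | the observation) = 0.3477 / 0.5466 ≈ 0.6361

0.6361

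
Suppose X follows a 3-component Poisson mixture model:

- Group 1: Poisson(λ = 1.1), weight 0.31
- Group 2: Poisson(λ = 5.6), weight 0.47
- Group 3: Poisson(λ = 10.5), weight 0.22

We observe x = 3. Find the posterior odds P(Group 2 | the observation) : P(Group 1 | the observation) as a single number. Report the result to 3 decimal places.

2.222

Since P(k|x) ∝ w_k f_k(x), the posterior odds are w_i f_i(x) / (w_j f_j(x)).
Component likelihoods at x = 3:
  p_1 = e^(−1.1)·1.1^3/3! = 0.0738419
  p_2 = e^(−5.6)·5.6^3/3! = 0.108234
  p_3 = e^(−10.5)·10.5^3/3! = 0.00531281
0.05087 / 0.022891 ≈ 2.222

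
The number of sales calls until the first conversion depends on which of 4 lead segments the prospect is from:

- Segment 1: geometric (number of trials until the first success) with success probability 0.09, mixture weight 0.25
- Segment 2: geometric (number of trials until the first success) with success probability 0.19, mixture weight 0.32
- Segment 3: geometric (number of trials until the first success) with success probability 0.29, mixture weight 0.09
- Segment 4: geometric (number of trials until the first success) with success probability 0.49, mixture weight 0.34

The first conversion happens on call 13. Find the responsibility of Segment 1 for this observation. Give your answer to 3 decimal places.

P(component k | x) = P(Z=k)·f_k(x) / marginal(x), where marginal(x) = Σ_j P(Z=j)·f_j(x).
Geometric probabilities:
  f_1 = 0.0290228
  f_2 = 0.0151556
  f_3 = 0.00475881
  f_4 = 0.000151718
Prior × likelihood for each component:
  P(Z=1)·f_1 = 0.25 × 0.0290228 = 0.0072557
  P(Z=2)·f_2 = 0.32 × 0.0151556 = 0.0048498
  P(Z=3)·f_3 = 0.09 × 0.00475881 = 0.000428293
  P(Z=4)·f_4 = 0.34 × 0.000151718 = 5.15842e-05
Normaliser: 0.0072557 + 0.0048498 + 0.000428293 + 5.15842e-05 = 0.0125854
P(Segment 1 | data) ≈ 0.577

0.577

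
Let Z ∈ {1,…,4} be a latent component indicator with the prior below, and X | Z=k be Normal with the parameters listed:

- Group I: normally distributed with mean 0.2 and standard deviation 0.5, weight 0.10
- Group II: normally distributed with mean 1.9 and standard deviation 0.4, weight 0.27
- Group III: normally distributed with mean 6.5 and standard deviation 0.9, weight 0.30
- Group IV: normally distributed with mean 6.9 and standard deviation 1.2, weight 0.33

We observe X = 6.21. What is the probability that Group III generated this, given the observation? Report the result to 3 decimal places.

0.576

By Bayes' theorem, P(k | x) = π_k f_k(x) / Σ_j π_j f_j(x).
Component likelihoods at x = 6.21:
  L_I = (1/(0.5·√(2π)))·exp(−(6.21−0.2)²/(2·0.5²)) = 0.797885·exp(-72.24020) = 3.37614e-32
  L_II = (1/(0.4·√(2π)))·exp(−(6.21−1.9)²/(2·0.4²)) = 0.997356·exp(-58.05031) = 6.13649e-26
  L_III = (1/(0.9·√(2π)))·exp(−(6.21−6.5)²/(2·0.9²)) = 0.443269·exp(-0.05191) = 0.420845
  L_IV = (1/(1.2·√(2π)))·exp(−(6.21−6.9)²/(2·1.2²)) = 0.332452·exp(-0.16531) = 0.281796
Multiply by the mixture weights:
  π_I·L_I = 0.10 × 3.37614e-32 = 3.37614e-33
  π_II·L_II = 0.27 × 6.13649e-26 = 1.65685e-26
  π_III·L_III = 0.30 × 0.420845 = 0.126253
  π_IV·L_IV = 0.33 × 0.281796 = 0.0929926
Denominator: 3.37614e-33 + 1.65685e-26 + 0.126253 + 0.0929926 = 0.219246
So the posterior for Group III is 0.126253 / 0.219246 ≈ 0.576.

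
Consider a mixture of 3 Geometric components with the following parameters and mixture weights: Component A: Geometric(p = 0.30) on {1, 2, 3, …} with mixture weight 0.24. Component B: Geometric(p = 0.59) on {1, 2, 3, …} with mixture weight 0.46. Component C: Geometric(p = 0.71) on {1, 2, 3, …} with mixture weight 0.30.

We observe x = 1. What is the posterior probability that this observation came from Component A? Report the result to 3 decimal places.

The responsibility of component k is π_k f_k(x) divided by Σ_j π_j f_j(x).
Geometric probabilities:
  p_A = 0.3
  p_B = 0.59
  p_C = 0.71
Weight by the priors:
  π_A·p_A = 0.24 × 0.3 = 0.072
  π_B·p_B = 0.46 × 0.59 = 0.2714
  π_C·p_C = 0.30 × 0.71 = 0.213
Marginal: 0.072 + 0.2714 + 0.213 = 0.5564
Responsibility of Component A: 0.072 / 0.5564 ≈ 0.129

0.129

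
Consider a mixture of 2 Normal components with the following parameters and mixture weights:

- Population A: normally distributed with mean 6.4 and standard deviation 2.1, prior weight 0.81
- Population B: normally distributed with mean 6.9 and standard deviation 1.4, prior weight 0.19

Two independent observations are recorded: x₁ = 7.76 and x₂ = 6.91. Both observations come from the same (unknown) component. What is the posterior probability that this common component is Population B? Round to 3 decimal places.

By Bayes' theorem, P(k | x) = w_k f_k(x) / Σ_j w_j f_j(x).
Since both observations come from the same component, the likelihood for component k is f_k(x₁)·f_k(x₂).
  L_A = [0.154034] × [0.184452] = 0.0284119
  L_B = [0.235962] × [0.284952] = 0.0672377
Unnormalised posteriors:
  w_A·L_A = 0.81 × 0.0284119 = 0.0230136
  w_B·L_B = 0.19 × 0.0672377 = 0.0127752
Sum: 0.0230136 + 0.0127752 = 0.0357888
P(Population B | data) ≈ 0.357

0.357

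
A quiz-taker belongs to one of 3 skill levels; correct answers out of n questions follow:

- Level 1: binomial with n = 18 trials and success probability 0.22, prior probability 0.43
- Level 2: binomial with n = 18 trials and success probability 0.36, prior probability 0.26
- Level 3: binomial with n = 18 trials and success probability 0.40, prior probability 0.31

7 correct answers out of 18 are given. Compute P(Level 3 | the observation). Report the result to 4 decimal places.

By Bayes' theorem, P(k | x) = w_k f_k(x) / Σ_j w_j f_j(x).
Evaluate each component's likelihood at the observed value:
  f_1 = C(18,7)·0.22^7·0.78^11 = 31824·2.49436e-05·0.0650191 = 0.0516124
  f_2 = C(18,7)·0.36^7·0.64^11 = 31824·0.000783642·0.0073787 = 0.184014
  f_3 = C(18,7)·0.40^7·0.60^11 = 31824·0.0016384·0.00362797 = 0.189164
Weight by the priors:
  w_1·f_1 = 0.43 × 0.0516124 = 0.0221933
  w_2·f_2 = 0.26 × 0.184014 = 0.0478438
  w_3·f_3 = 0.31 × 0.189164 = 0.0586408
Evidence: 0.0221933 + 0.0478438 + 0.0586408 = 0.128678
P(Level 3 | x) ≈ 0.4557

0.4557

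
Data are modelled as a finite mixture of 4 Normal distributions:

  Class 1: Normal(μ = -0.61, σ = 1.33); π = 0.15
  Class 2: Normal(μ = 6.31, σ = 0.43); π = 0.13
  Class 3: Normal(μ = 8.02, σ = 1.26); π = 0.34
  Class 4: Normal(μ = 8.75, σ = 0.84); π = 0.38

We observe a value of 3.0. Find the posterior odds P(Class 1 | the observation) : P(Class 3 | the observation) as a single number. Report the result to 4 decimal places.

29.3879

Since P(k|x) ∝ w_k f_k(x), the posterior odds are w_i f_i(x) / (w_j f_j(x)).
Normal densities:
  L_1 = 0.00753806
  L_2 = 1.26054e-13
  L_3 = 0.000113163
  L_4 = 3.17469e-11
0.00113071 / 3.84753e-05 ≈ 29.3879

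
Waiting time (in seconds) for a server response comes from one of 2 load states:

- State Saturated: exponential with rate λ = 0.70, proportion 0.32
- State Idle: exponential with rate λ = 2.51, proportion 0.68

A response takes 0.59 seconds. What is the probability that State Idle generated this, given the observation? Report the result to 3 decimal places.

0.724

Posterior ∝ prior × likelihood, so P(k | x) ∝ w_k f_k(x); normalise over all components.
Component likelihoods at x = 0.59 seconds:
  L_Saturated = 0.70·e^(−0.70·0.59) = 0.70·e^(−0.4130) = 0.463164
  L_Idle = 2.51·e^(−2.51·0.59) = 2.51·e^(−1.4809) = 0.570857
Weight by the priors:
  w_Saturated·L_Saturated = 0.32 × 0.463164 = 0.148212
  w_Idle·L_Idle = 0.68 × 0.570857 = 0.388182
Denominator: 0.148212 + 0.388182 = 0.536395
P(State Idle | data) ≈ 0.724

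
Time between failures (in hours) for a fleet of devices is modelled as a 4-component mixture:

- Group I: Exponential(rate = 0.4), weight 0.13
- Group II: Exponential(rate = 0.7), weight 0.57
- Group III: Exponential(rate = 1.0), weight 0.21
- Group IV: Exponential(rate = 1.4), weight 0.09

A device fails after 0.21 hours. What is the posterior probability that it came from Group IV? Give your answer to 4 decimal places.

0.1431

By Bayes' theorem, P(k | x) = π_k f_k(x) / Σ_j π_j f_j(x).
Exponential densities:
  L_I = 0.4·e^(−0.4·0.21) = 0.4·e^(−0.0840) = 0.367773
  L_II = 0.7·e^(−0.7·0.21) = 0.7·e^(−0.1470) = 0.604306
  L_III = 1.0·e^(−1.0·0.21) = 1.0·e^(−0.2100) = 0.810584
  L_IV = 1.4·e^(−1.4·0.21) = 1.4·e^(−0.2940) = 1.04339
Unnormalised posteriors:
  π_I·L_I = 0.13 × 0.367773 = 0.0478104
  π_II·L_II = 0.57 × 0.604306 = 0.344454
  π_III·L_III = 0.21 × 0.810584 = 0.170223
  π_IV·L_IV = 0.09 × 1.04339 = 0.0939048
Normaliser: 0.0478104 + 0.344454 + 0.170223 + 0.0939048 = 0.656392
So the posterior for Group IV is 0.0939048 / 0.656392 ≈ 0.1431.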